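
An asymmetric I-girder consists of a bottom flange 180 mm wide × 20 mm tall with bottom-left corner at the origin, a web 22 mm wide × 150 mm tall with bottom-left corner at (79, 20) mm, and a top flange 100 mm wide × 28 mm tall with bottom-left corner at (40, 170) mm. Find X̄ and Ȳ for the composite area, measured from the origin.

X̄ = 90.00 mm, Ȳ = 89.14 mm

bottom flange: A = 180 × 20 = 3600.00, centroid at (90.00, 10.00).
web: A = 22 × 150 = 3300.00, centroid at (90.00, 95.00).
top flange: A = 100 × 28 = 2800.00, centroid at (90.00, 184.00).
ΣA = 9700.00 mm², ΣAX̄ = 873000.00 mm³, ΣAȲ = 864700.00 mm³.
X̄ = 873000.00/9700.00 = 90.00 mm; Ȳ = 864700.00/9700.00 = 89.14 mm.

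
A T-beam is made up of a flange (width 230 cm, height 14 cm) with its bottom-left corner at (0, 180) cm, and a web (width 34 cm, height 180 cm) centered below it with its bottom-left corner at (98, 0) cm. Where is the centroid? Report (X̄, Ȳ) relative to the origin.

web: A = 34 × 180 = 6120.00, centroid at (115.00, 90.00).
flange: A = 230 × 14 = 3220.00, centroid at (115.00, 187.00).
ΣA = 9340.00 cm²
ΣAX̄ = (6120.00)(115.00) + (3220.00)(115.00) = 1074100.00 cm³
ΣAȲ = (6120.00)(90.00) + (3220.00)(187.00) = 1152940.00 cm³
X̄ = 1074100.00 / 9340.00 = 115.00 cm
Ȳ = 1152940.00 / 9340.00 = 123.44 cm

X̄ = 115.00 cm, Ȳ = 123.44 cm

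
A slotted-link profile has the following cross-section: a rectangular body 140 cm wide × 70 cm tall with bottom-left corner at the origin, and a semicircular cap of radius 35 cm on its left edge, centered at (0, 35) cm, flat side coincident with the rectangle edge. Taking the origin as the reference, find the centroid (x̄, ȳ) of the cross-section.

x̄ = 56.07 cm, ȳ = 35.00 cm

Part | A | x̄ᵢ | ȳᵢ | A·x̄ᵢ | A·ȳᵢ
rectangular body | 9800.00 | 70.00 | 35.00 | 686000.00 | 343000.00
semicircular end | 1924.23 | -14.85 | 35.00 | -28583.33 | 67347.89
Σ | 11724.23 |  |  | 657416.67 | 410347.89
x̄ = 657416.67 / 11724.23 = 56.07 cm
ȳ = 410347.89 / 11724.23 = 35.00 cm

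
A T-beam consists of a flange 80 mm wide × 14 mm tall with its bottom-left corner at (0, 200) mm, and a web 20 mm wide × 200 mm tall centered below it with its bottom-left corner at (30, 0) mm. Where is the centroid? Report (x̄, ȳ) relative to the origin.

web: A = 20 × 200 = 4000.00, centroid at (40.00, 100.00).
flange: A = 80 × 14 = 1120.00, centroid at (40.00, 207.00).
ΣA = 5120.00 mm²
ΣAx̄ = (4000.00)(40.00) + (1120.00)(40.00) = 204800.00 mm³
ΣAȳ = (4000.00)(100.00) + (1120.00)(207.00) = 631840.00 mm³
x̄ = 204800.00 / 5120.00 = 40.00 mm
ȳ = 631840.00 / 5120.00 = 123.41 mm

x̄ = 40.00 mm, ȳ = 123.41 mm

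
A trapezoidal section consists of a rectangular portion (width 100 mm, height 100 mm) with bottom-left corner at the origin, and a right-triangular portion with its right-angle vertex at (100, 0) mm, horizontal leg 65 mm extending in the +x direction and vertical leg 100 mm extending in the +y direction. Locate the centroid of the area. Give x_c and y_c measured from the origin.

rectangular portion: A = 100 × 100 = 10000.00, centroid at (50.00, 50.00).
triangular portion: A = ½·65·100 = 3250.00, centroid at (121.67, 33.33).
ΣA = 13250.00 mm²
ΣAx_c = (10000.00)(50.00) + (3250.00)(121.67) = 895416.67 mm³
ΣAy_c = (10000.00)(50.00) + (3250.00)(33.33) = 608333.33 mm³
x_c = 895416.67 / 13250.00 = 67.58 mm
y_c = 608333.33 / 13250.00 = 45.91 mm

x_c = 67.58 mm, y_c = 45.91 mm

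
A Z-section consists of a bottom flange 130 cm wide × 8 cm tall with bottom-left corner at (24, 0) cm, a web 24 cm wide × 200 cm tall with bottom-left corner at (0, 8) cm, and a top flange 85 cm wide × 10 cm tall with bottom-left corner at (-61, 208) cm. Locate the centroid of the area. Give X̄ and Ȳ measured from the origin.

X̄ = 20.09 cm, Ȳ = 105.17 cm

bottom flange: A = 130 × 8 = 1040.00, centroid at (89.00, 4.00).
web: A = 24 × 200 = 4800.00, centroid at (12.00, 108.00).
top flange: A = 85 × 10 = 850.00, centroid at (-18.50, 213.00).
ΣA = 6690.00 cm²
ΣAX̄ = (1040.00)(89.00) + (4800.00)(12.00) + (850.00)(-18.50) = 134435.00 cm³
ΣAȲ = (1040.00)(4.00) + (4800.00)(108.00) + (850.00)(213.00) = 703610.00 cm³
X̄ = 134435.00 / 6690.00 = 20.09 cm
Ȳ = 703610.00 / 6690.00 = 105.17 cm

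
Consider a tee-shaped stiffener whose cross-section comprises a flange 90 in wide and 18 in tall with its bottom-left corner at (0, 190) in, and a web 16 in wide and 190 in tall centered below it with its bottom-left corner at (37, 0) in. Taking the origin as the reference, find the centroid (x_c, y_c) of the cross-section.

x_c = 45.00 in, y_c = 131.15 in

web: A = 16 × 190 = 3040.00, centroid at (45.00, 95.00).
flange: A = 90 × 18 = 1620.00, centroid at (45.00, 199.00).
ΣA = 4660.00 in², ΣAx_c = 209700.00 in³, ΣAy_c = 611180.00 in³.
x_c = 209700.00/4660.00 = 45.00 in; y_c = 611180.00/4660.00 = 131.15 in.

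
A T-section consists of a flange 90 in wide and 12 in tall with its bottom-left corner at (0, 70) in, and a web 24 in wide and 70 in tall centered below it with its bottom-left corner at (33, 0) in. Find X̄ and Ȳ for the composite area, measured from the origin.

Part | A | x̄ᵢ | ȳᵢ | A·x̄ᵢ | A·ȳᵢ
web | 1680.00 | 45.00 | 35.00 | 75600.00 | 58800.00
flange | 1080.00 | 45.00 | 76.00 | 48600.00 | 82080.00
Σ | 2760.00 |  |  | 124200.00 | 140880.00
X̄ = 124200.00 / 2760.00 = 45.00 in
Ȳ = 140880.00 / 2760.00 = 51.04 in

X̄ = 45.00 in, Ȳ = 51.04 in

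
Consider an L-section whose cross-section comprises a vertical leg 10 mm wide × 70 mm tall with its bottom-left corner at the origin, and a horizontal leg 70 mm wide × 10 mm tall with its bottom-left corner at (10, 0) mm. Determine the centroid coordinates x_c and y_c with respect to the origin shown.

vertical leg: A = 10 × 70 = 700.00, centroid at (5.00, 35.00).
horizontal leg: A = 70 × 10 = 700.00, centroid at (45.00, 5.00).
ΣA = 1400.00 mm², ΣAx_c = 35000.00 mm³, ΣAy_c = 28000.00 mm³.
x_c = 35000.00/1400.00 = 25.00 mm; y_c = 28000.00/1400.00 = 20.00 mm.

x_c = 25.00 mm, y_c = 20.00 mm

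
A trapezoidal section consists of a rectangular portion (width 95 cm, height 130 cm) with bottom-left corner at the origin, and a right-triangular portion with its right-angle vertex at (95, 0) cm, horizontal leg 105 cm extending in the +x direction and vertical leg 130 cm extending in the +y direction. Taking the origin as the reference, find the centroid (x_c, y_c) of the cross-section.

x_c = 76.86 cm, y_c = 57.29 cm

rectangular portion: A = 95 × 130 = 12350.00, centroid at (47.50, 65.00).
triangular portion: A = ½·105·130 = 6825.00, centroid at (130.00, 43.33).
ΣA = 19175.00 cm²
ΣAx_c = (12350.00)(47.50) + (6825.00)(130.00) = 1473875.00 cm³
ΣAy_c = (12350.00)(65.00) + (6825.00)(43.33) = 1098500.00 cm³
x_c = 1473875.00 / 19175.00 = 76.86 cm
y_c = 1098500.00 / 19175.00 = 57.29 cm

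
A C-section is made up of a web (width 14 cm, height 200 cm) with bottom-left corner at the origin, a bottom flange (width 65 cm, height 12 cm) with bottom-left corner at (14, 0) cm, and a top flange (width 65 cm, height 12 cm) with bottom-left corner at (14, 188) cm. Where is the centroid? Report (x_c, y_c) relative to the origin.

web: A = 14 × 200 = 2800.00, centroid at (7.00, 100.00).
bottom flange: A = 65 × 12 = 780.00, centroid at (46.50, 6.00).
top flange: A = 65 × 12 = 780.00, centroid at (46.50, 194.00).
ΣA = 4360.00 cm²
ΣAx_c = (2800.00)(7.00) + (780.00)(46.50) + (780.00)(46.50) = 92140.00 cm³
ΣAy_c = (2800.00)(100.00) + (780.00)(6.00) + (780.00)(194.00) = 436000.00 cm³
x_c = 92140.00 / 4360.00 = 21.13 cm
y_c = 436000.00 / 4360.00 = 100.00 cm

x_c = 21.13 cm, y_c = 100.00 cm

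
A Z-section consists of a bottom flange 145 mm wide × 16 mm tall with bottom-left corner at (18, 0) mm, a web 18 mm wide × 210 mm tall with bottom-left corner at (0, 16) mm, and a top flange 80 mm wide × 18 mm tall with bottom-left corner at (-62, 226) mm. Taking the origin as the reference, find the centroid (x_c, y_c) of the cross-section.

Part | A | x̄ᵢ | ȳᵢ | A·x̄ᵢ | A·ȳᵢ
bottom flange | 2320.00 | 90.50 | 8.00 | 209960.00 | 18560.00
web | 3780.00 | 9.00 | 121.00 | 34020.00 | 457380.00
top flange | 1440.00 | -22.00 | 235.00 | -31680.00 | 338400.00
Σ | 7540.00 |  |  | 212300.00 | 814340.00
x_c = 212300.00 / 7540.00 = 28.16 mm
y_c = 814340.00 / 7540.00 = 108.00 mm

x_c = 28.16 mm, y_c = 108.00 mm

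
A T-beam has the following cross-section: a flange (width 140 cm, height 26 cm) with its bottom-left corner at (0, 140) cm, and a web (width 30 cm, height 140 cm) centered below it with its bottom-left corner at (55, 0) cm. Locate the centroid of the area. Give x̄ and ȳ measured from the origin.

web: A = 30 × 140 = 4200.00, centroid at (70.00, 70.00).
flange: A = 140 × 26 = 3640.00, centroid at (70.00, 153.00).
ΣA = 7840.00 cm²
ΣAx̄ = (4200.00)(70.00) + (3640.00)(70.00) = 548800.00 cm³
ΣAȳ = (4200.00)(70.00) + (3640.00)(153.00) = 850920.00 cm³
x̄ = 548800.00 / 7840.00 = 70.00 cm
ȳ = 850920.00 / 7840.00 = 108.54 cm

x̄ = 70.00 cm, ȳ = 108.54 cm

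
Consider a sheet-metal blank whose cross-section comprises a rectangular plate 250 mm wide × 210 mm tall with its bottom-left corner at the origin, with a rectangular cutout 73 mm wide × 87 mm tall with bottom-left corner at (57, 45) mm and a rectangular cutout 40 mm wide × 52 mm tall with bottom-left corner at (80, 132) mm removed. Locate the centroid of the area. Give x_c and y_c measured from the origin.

plate: A = 250 × 210 = 52500.00, centroid at (125.00, 105.00).
hole 1: A = −(73 × 87) = -6351.00, centroid at (93.50, 88.50).
hole 2: A = −(40 × 52) = -2080.00, centroid at (100.00, 158.00).
ΣA = 44069.00 mm², ΣAx_c = 5760681.50 mm³, ΣAy_c = 4621796.50 mm³.
x_c = 5760681.50/44069.00 = 130.72 mm; y_c = 4621796.50/44069.00 = 104.88 mm.

x_c = 130.72 mm, y_c = 104.88 mm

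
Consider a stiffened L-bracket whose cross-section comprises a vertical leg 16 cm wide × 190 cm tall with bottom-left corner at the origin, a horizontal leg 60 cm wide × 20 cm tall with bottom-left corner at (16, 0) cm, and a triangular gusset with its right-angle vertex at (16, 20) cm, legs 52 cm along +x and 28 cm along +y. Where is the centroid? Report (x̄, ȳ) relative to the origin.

x̄ = 20.89 cm, ȳ = 64.85 cm

vertical leg: A = 16 × 190 = 3040.00, centroid at (8.00, 95.00).
horizontal leg: A = 60 × 20 = 1200.00, centroid at (46.00, 10.00).
gusset: A = ½·52·28 = 728.00, centroid at (33.33, 29.33).
ΣA = 4968.00 cm², ΣAx̄ = 103786.67 cm³, ΣAȳ = 322154.67 cm³.
x̄ = 103786.67/4968.00 = 20.89 cm; ȳ = 322154.67/4968.00 = 64.85 cm.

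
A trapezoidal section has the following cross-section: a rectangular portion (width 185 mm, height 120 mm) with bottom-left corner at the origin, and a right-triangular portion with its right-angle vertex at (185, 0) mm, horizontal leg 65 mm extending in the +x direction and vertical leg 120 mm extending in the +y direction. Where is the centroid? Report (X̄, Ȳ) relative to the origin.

X̄ = 109.56 mm, Ȳ = 57.01 mm

Part | A | x̄ᵢ | ȳᵢ | A·x̄ᵢ | A·ȳᵢ
rectangular portion | 22200.00 | 92.50 | 60.00 | 2053500.00 | 1332000.00
triangular portion | 3900.00 | 206.67 | 40.00 | 806000.00 | 156000.00
Σ | 26100.00 |  |  | 2859500.00 | 1488000.00
X̄ = 2859500.00 / 26100.00 = 109.56 mm
Ȳ = 1488000.00 / 26100.00 = 57.01 mm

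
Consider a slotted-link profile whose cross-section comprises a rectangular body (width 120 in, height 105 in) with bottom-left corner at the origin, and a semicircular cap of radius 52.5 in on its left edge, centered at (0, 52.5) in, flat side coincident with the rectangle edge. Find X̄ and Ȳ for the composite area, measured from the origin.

X̄ = 38.96 in, Ȳ = 52.50 in

rectangular body: A = 120 × 105 = 12600.00, centroid at (60.00, 52.50).
semicircular end: A = ½π·52.5² = 4329.51, centroid at (-22.28, 52.50).
ΣA = 16929.51 in², ΣAX̄ = 659531.25 in³, ΣAȲ = 888799.14 in³.
X̄ = 659531.25/16929.51 = 38.96 in; Ȳ = 888799.14/16929.51 = 52.50 in.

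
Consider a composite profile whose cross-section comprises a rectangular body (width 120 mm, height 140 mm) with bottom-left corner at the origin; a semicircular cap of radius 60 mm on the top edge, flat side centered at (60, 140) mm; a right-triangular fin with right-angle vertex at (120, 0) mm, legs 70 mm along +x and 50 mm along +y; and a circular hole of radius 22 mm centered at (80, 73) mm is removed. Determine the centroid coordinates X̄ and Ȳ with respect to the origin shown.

X̄ = 65.09 mm, Ȳ = 89.48 mm

rectangular body: A = 120 × 140 = 16800.00, centroid at (60.00, 70.00).
semicircular top: A = ½π·60² = 5654.87, centroid at (60.00, 165.46).
triangular fin: A = ½·70·50 = 1750.00, centroid at (143.33, 16.67).
hole: A = −π·22² = -1520.53, centroid at (80.00, 73.00).
ΣA = 22684.34 mm²
ΣAX̄ = (16800.00)(60.00) + (5654.87)(60.00) + (1750.00)(143.33) + (-1520.53)(80.00) = 1476482.87 mm³
ΣAȲ = (16800.00)(70.00) + (5654.87)(165.46) + (1750.00)(16.67) + (-1520.53)(73.00) = 2029849.26 mm³
X̄ = 1476482.87 / 22684.34 = 65.09 mm
Ȳ = 2029849.26 / 22684.34 = 89.48 mm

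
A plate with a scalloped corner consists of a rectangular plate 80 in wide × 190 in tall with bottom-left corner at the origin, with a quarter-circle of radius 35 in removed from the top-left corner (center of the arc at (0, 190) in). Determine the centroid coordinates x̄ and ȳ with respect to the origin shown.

plate: A = 80 × 190 = 15200.00, centroid at (40.00, 95.00).
removed quarter-circle: A = −¼π·35² = -962.11, centroid at (14.85, 175.15).
ΣA = 14237.89 in², ΣAx̄ = 593708.33 in³, ΣAȳ = 1275490.24 in³.
x̄ = 593708.33/14237.89 = 41.70 in; ȳ = 1275490.24/14237.89 = 89.58 in.

x̄ = 41.70 in, ȳ = 89.58 in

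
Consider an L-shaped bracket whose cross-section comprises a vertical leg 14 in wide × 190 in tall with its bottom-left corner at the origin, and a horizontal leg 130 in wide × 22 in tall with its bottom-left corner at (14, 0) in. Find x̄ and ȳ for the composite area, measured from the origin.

Part | A | x̄ᵢ | ȳᵢ | A·x̄ᵢ | A·ȳᵢ
vertical leg | 2660.00 | 7.00 | 95.00 | 18620.00 | 252700.00
horizontal leg | 2860.00 | 79.00 | 11.00 | 225940.00 | 31460.00
Σ | 5520.00 |  |  | 244560.00 | 284160.00
x̄ = 244560.00 / 5520.00 = 44.30 in
ȳ = 284160.00 / 5520.00 = 51.48 in

x̄ = 44.30 in, ȳ = 51.48 in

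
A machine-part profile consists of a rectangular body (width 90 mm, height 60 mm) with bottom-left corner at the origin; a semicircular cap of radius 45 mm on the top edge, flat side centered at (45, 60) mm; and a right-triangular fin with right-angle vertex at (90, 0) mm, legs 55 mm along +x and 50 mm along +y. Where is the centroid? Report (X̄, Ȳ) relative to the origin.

X̄ = 53.75 mm, Ȳ = 43.85 mm

rectangular body: A = 90 × 60 = 5400.00, centroid at (45.00, 30.00).
semicircular top: A = ½π·45² = 3180.86, centroid at (45.00, 79.10).
triangular fin: A = ½·55·50 = 1375.00, centroid at (108.33, 16.67).
ΣA = 9955.86 mm²
ΣAX̄ = (5400.00)(45.00) + (3180.86)(45.00) + (1375.00)(108.33) = 535097.15 mm³
ΣAȲ = (5400.00)(30.00) + (3180.86)(79.10) + (1375.00)(16.67) = 436518.42 mm³
X̄ = 535097.15 / 9955.86 = 53.75 mm
Ȳ = 436518.42 / 9955.86 = 43.85 mm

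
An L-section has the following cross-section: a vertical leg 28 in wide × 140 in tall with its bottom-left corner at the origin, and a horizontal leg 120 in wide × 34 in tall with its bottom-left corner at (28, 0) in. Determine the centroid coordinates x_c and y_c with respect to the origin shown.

vertical leg: A = 28 × 140 = 3920.00, centroid at (14.00, 70.00).
horizontal leg: A = 120 × 34 = 4080.00, centroid at (88.00, 17.00).
ΣA = 8000.00 in²
ΣAx_c = (3920.00)(14.00) + (4080.00)(88.00) = 413920.00 in³
ΣAy_c = (3920.00)(70.00) + (4080.00)(17.00) = 343760.00 in³
x_c = 413920.00 / 8000.00 = 51.74 in
y_c = 343760.00 / 8000.00 = 42.97 in

x_c = 51.74 in, y_c = 42.97 in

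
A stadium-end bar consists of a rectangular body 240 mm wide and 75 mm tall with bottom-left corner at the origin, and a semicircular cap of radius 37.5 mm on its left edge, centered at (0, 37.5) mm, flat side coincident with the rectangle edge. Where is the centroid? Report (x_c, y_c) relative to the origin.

x_c = 105.14 mm, y_c = 37.50 mm

Part | A | x̄ᵢ | ȳᵢ | A·x̄ᵢ | A·ȳᵢ
rectangular body | 18000.00 | 120.00 | 37.50 | 2160000.00 | 675000.00
semicircular end | 2208.93 | -15.92 | 37.50 | -35156.25 | 82834.96
Σ | 20208.93 |  |  | 2124843.75 | 757834.96
x_c = 2124843.75 / 20208.93 = 105.14 mm
y_c = 757834.96 / 20208.93 = 37.50 mm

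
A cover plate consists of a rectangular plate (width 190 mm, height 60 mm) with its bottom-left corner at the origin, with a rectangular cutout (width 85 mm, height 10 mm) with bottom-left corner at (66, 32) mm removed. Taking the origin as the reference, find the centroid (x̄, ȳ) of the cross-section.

plate: A = 190 × 60 = 11400.00, centroid at (95.00, 30.00).
hole: A = −(85 × 10) = -850.00, centroid at (108.50, 37.00).
ΣA = 10550.00 mm²
ΣAx̄ = (11400.00)(95.00) + (-850.00)(108.50) = 990775.00 mm³
ΣAȳ = (11400.00)(30.00) + (-850.00)(37.00) = 310550.00 mm³
x̄ = 990775.00 / 10550.00 = 93.91 mm
ȳ = 310550.00 / 10550.00 = 29.44 mm

x̄ = 93.91 mm, ȳ = 29.44 mm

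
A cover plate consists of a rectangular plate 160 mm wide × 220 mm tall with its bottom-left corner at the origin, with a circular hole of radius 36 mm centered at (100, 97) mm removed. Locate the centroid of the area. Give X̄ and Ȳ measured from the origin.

plate: A = 160 × 220 = 35200.00, centroid at (80.00, 110.00).
hole: A = −π·36² = -4071.50, centroid at (100.00, 97.00).
ΣA = 31128.50 mm²
ΣAX̄ = (35200.00)(80.00) + (-4071.50)(100.00) = 2408849.59 mm³
ΣAȲ = (35200.00)(110.00) + (-4071.50)(97.00) = 3477064.10 mm³
X̄ = 2408849.59 / 31128.50 = 77.38 mm
Ȳ = 3477064.10 / 31128.50 = 111.70 mm

X̄ = 77.38 mm, Ȳ = 111.70 mm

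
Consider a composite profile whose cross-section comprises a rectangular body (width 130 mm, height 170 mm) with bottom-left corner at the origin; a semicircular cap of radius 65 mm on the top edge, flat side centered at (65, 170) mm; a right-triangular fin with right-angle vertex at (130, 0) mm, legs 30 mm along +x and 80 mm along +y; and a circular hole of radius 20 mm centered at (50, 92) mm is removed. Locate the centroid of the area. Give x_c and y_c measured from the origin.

x_c = 68.80 mm, y_c = 108.31 mm

rectangular body: A = 130 × 170 = 22100.00, centroid at (65.00, 85.00).
semicircular top: A = ½π·65² = 6636.61, centroid at (65.00, 197.59).
triangular fin: A = ½·30·80 = 1200.00, centroid at (140.00, 26.67).
hole: A = −π·20² = -1256.64, centroid at (50.00, 92.00).
ΣA = 28679.98 mm²
ΣAx_c = (22100.00)(65.00) + (6636.61)(65.00) + (1200.00)(140.00) + (-1256.64)(50.00) = 1973048.09 mm³
ΣAy_c = (22100.00)(85.00) + (6636.61)(197.59) + (1200.00)(26.67) + (-1256.64)(92.00) = 3106197.19 mm³
x_c = 1973048.09 / 28679.98 = 68.80 mm
y_c = 3106197.19 / 28679.98 = 108.31 mm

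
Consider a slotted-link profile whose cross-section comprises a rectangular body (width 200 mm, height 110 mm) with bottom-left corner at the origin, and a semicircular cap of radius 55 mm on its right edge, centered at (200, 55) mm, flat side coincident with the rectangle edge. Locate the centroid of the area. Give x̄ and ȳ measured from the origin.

Part | A | x̄ᵢ | ȳᵢ | A·x̄ᵢ | A·ȳᵢ
rectangular body | 22000.00 | 100.00 | 55.00 | 2200000.00 | 1210000.00
semicircular end | 4751.66 | 223.34 | 55.00 | 1061248.44 | 261341.24
Σ | 26751.66 |  |  | 3261248.44 | 1471341.24
x̄ = 3261248.44 / 26751.66 = 121.91 mm
ȳ = 1471341.24 / 26751.66 = 55.00 mm

x̄ = 121.91 mm, ȳ = 55.00 mm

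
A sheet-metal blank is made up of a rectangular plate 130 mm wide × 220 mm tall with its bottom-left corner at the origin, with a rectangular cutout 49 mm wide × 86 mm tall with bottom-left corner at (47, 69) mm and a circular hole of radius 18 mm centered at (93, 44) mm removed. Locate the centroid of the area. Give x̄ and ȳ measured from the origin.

x̄ = 62.61 mm, ȳ = 112.51 mm

plate: A = 130 × 220 = 28600.00, centroid at (65.00, 110.00).
hole 1: A = −(49 × 86) = -4214.00, centroid at (71.50, 112.00).
hole 2: A = −π·18² = -1017.88, centroid at (93.00, 44.00).
ΣA = 23368.12 mm², ΣAx̄ = 1463036.53 mm³, ΣAȳ = 2629245.46 mm³.
x̄ = 1463036.53/23368.12 = 62.61 mm; ȳ = 2629245.46/23368.12 = 112.51 mm.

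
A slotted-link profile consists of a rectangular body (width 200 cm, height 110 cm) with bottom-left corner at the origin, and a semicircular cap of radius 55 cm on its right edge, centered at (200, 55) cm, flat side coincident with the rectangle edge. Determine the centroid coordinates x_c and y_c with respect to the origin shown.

rectangular body: A = 200 × 110 = 22000.00, centroid at (100.00, 55.00).
semicircular end: A = ½π·55² = 4751.66, centroid at (223.34, 55.00).
ΣA = 26751.66 cm², ΣAx_c = 3261248.44 cm³, ΣAy_c = 1471341.24 cm³.
x_c = 3261248.44/26751.66 = 121.91 cm; y_c = 1471341.24/26751.66 = 55.00 cm.

x_c = 121.91 cm, y_c = 55.00 cm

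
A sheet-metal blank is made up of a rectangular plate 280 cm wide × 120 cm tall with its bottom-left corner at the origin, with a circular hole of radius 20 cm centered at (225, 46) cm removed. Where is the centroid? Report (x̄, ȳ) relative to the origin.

plate: A = 280 × 120 = 33600.00, centroid at (140.00, 60.00).
hole: A = −π·20² = -1256.64, centroid at (225.00, 46.00).
ΣA = 32343.36 cm²
ΣAx̄ = (33600.00)(140.00) + (-1256.64)(225.00) = 4421256.66 cm³
ΣAȳ = (33600.00)(60.00) + (-1256.64)(46.00) = 1958194.70 cm³
x̄ = 4421256.66 / 32343.36 = 136.70 cm
ȳ = 1958194.70 / 32343.36 = 60.54 cm

x̄ = 136.70 cm, ȳ = 60.54 cm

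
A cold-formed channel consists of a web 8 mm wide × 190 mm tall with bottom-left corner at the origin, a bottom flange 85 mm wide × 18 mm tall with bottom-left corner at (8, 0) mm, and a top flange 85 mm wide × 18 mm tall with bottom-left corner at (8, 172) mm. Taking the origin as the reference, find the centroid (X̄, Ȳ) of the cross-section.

X̄ = 35.07 mm, Ȳ = 95.00 mm

web: A = 8 × 190 = 1520.00, centroid at (4.00, 95.00).
bottom flange: A = 85 × 18 = 1530.00, centroid at (50.50, 9.00).
top flange: A = 85 × 18 = 1530.00, centroid at (50.50, 181.00).
ΣA = 4580.00 mm²
ΣAX̄ = (1520.00)(4.00) + (1530.00)(50.50) + (1530.00)(50.50) = 160610.00 mm³
ΣAȲ = (1520.00)(95.00) + (1530.00)(9.00) + (1530.00)(181.00) = 435100.00 mm³
X̄ = 160610.00 / 4580.00 = 35.07 mm
Ȳ = 435100.00 / 4580.00 = 95.00 mm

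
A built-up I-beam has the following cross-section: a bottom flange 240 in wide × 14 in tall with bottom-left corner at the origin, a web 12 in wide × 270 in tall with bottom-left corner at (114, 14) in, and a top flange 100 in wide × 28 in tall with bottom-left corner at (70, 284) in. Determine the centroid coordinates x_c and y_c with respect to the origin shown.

Part | A | x̄ᵢ | ȳᵢ | A·x̄ᵢ | A·ȳᵢ
bottom flange | 3360.00 | 120.00 | 7.00 | 403200.00 | 23520.00
web | 3240.00 | 120.00 | 149.00 | 388800.00 | 482760.00
top flange | 2800.00 | 120.00 | 298.00 | 336000.00 | 834400.00
Σ | 9400.00 |  |  | 1128000.00 | 1340680.00
x_c = 1128000.00 / 9400.00 = 120.00 in
y_c = 1340680.00 / 9400.00 = 142.63 in

x_c = 120.00 in, y_c = 142.63 in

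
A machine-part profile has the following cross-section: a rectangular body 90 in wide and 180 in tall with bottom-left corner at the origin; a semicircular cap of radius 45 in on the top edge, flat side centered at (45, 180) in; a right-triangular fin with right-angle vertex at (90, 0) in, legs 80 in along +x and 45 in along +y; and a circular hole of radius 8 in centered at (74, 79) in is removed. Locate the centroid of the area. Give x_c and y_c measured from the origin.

Part | A | x̄ᵢ | ȳᵢ | A·x̄ᵢ | A·ȳᵢ
rectangular body | 16200.00 | 45.00 | 90.00 | 729000.00 | 1458000.00
semicircular top | 3180.86 | 45.00 | 199.10 | 143138.82 | 633305.26
triangular fin | 1800.00 | 116.67 | 15.00 | 210000.00 | 27000.00
hole | -201.06 | 74.00 | 79.00 | -14878.58 | -15883.89
Σ | 20979.80 |  |  | 1067260.23 | 2102421.37
x_c = 1067260.23 / 20979.80 = 50.87 in
y_c = 2102421.37 / 20979.80 = 100.21 in

x_c = 50.87 in, y_c = 100.21 in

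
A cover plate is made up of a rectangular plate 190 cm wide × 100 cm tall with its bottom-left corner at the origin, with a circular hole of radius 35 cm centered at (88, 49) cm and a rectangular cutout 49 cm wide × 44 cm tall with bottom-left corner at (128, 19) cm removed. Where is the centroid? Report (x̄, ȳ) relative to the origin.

Part | A | x̄ᵢ | ȳᵢ | A·x̄ᵢ | A·ȳᵢ
plate | 19000.00 | 95.00 | 50.00 | 1805000.00 | 950000.00
hole 1 | -3848.45 | 88.00 | 49.00 | -338663.69 | -188574.10
hole 2 | -2156.00 | 152.50 | 41.00 | -328790.00 | -88396.00
Σ | 12995.55 |  |  | 1137546.31 | 673029.90
x̄ = 1137546.31 / 12995.55 = 87.53 cm
ȳ = 673029.90 / 12995.55 = 51.79 cm

x̄ = 87.53 cm, ȳ = 51.79 cm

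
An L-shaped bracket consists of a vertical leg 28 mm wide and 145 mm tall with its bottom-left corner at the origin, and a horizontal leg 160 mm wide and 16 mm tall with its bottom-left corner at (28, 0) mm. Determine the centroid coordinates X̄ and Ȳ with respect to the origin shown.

vertical leg: A = 28 × 145 = 4060.00, centroid at (14.00, 72.50).
horizontal leg: A = 160 × 16 = 2560.00, centroid at (108.00, 8.00).
ΣA = 6620.00 mm², ΣAX̄ = 333320.00 mm³, ΣAȲ = 314830.00 mm³.
X̄ = 333320.00/6620.00 = 50.35 mm; Ȳ = 314830.00/6620.00 = 47.56 mm.

X̄ = 50.35 mm, Ȳ = 47.56 mm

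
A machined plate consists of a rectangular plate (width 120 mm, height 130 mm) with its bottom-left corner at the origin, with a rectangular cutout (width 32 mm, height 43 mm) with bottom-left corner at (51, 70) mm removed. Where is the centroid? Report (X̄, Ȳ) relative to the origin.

plate: A = 120 × 130 = 15600.00, centroid at (60.00, 65.00).
hole: A = −(32 × 43) = -1376.00, centroid at (67.00, 91.50).
ΣA = 14224.00 mm², ΣAX̄ = 843808.00 mm³, ΣAȲ = 888096.00 mm³.
X̄ = 843808.00/14224.00 = 59.32 mm; Ȳ = 888096.00/14224.00 = 62.44 mm.

X̄ = 59.32 mm, Ȳ = 62.44 mm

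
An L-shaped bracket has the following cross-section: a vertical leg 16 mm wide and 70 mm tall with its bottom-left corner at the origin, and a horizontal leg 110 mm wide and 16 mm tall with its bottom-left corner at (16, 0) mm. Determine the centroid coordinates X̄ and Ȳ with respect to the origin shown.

X̄ = 46.50 mm, Ȳ = 18.50 mm

vertical leg: A = 16 × 70 = 1120.00, centroid at (8.00, 35.00).
horizontal leg: A = 110 × 16 = 1760.00, centroid at (71.00, 8.00).
ΣA = 2880.00 mm², ΣAX̄ = 133920.00 mm³, ΣAȲ = 53280.00 mm³.
X̄ = 133920.00/2880.00 = 46.50 mm; Ȳ = 53280.00/2880.00 = 18.50 mm.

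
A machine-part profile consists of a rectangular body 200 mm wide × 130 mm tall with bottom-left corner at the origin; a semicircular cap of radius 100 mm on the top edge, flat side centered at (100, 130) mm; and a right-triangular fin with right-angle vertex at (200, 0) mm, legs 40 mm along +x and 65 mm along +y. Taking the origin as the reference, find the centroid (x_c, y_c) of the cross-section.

rectangular body: A = 200 × 130 = 26000.00, centroid at (100.00, 65.00).
semicircular top: A = ½π·100² = 15707.96, centroid at (100.00, 172.44).
triangular fin: A = ½·40·65 = 1300.00, centroid at (213.33, 21.67).
ΣA = 43007.96 mm²
ΣAx_c = (26000.00)(100.00) + (15707.96)(100.00) + (1300.00)(213.33) = 4448129.66 mm³
ΣAy_c = (26000.00)(65.00) + (15707.96)(172.44) + (1300.00)(21.67) = 4426868.56 mm³
x_c = 4448129.66 / 43007.96 = 103.43 mm
y_c = 4426868.56 / 43007.96 = 102.93 mm

x_c = 103.43 mm, y_c = 102.93 mm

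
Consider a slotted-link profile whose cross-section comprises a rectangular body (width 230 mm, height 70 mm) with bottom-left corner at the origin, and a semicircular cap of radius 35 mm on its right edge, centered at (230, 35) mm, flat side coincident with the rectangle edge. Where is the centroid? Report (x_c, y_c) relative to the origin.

x_c = 128.86 mm, y_c = 35.00 mm

rectangular body: A = 230 × 70 = 16100.00, centroid at (115.00, 35.00).
semicircular end: A = ½π·35² = 1924.23, centroid at (244.85, 35.00).
ΣA = 18024.23 mm², ΣAx_c = 2322655.20 mm³, ΣAy_c = 630847.89 mm³.
x_c = 2322655.20/18024.23 = 128.86 mm; y_c = 630847.89/18024.23 = 35.00 mm.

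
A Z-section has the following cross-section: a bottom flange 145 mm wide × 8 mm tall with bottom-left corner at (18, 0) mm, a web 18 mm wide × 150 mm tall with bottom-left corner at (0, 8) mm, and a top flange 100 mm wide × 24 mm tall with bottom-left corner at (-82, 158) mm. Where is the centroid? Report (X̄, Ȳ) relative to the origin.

X̄ = 8.38 mm, Ȳ = 101.72 mm

bottom flange: A = 145 × 8 = 1160.00, centroid at (90.50, 4.00).
web: A = 18 × 150 = 2700.00, centroid at (9.00, 83.00).
top flange: A = 100 × 24 = 2400.00, centroid at (-32.00, 170.00).
ΣA = 6260.00 mm²
ΣAX̄ = (1160.00)(90.50) + (2700.00)(9.00) + (2400.00)(-32.00) = 52480.00 mm³
ΣAȲ = (1160.00)(4.00) + (2700.00)(83.00) + (2400.00)(170.00) = 636740.00 mm³
X̄ = 52480.00 / 6260.00 = 8.38 mm
Ȳ = 636740.00 / 6260.00 = 101.72 mm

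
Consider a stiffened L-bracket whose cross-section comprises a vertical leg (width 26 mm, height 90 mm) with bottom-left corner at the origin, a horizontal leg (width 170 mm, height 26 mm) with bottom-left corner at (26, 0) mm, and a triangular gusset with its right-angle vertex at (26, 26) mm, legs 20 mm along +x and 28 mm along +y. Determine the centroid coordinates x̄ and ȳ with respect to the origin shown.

x̄ = 75.31 mm, ȳ = 24.52 mm

Part | A | x̄ᵢ | ȳᵢ | A·x̄ᵢ | A·ȳᵢ
vertical leg | 2340.00 | 13.00 | 45.00 | 30420.00 | 105300.00
horizontal leg | 4420.00 | 111.00 | 13.00 | 490620.00 | 57460.00
gusset | 280.00 | 32.67 | 35.33 | 9146.67 | 9893.33
Σ | 7040.00 |  |  | 530186.67 | 172653.33
x̄ = 530186.67 / 7040.00 = 75.31 mm
ȳ = 172653.33 / 7040.00 = 24.52 mm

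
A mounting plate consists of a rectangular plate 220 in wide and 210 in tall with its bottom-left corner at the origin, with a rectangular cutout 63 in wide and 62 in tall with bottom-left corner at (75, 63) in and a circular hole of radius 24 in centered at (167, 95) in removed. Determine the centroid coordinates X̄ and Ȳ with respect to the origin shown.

X̄ = 107.79 in, Ȳ = 106.51 in

plate: A = 220 × 210 = 46200.00, centroid at (110.00, 105.00).
hole 1: A = −(63 × 62) = -3906.00, centroid at (106.50, 94.00).
hole 2: A = −π·24² = -1809.56, centroid at (167.00, 95.00).
ΣA = 40484.44 in²
ΣAX̄ = (46200.00)(110.00) + (-3906.00)(106.50) + (-1809.56)(167.00) = 4363814.92 in³
ΣAȲ = (46200.00)(105.00) + (-3906.00)(94.00) + (-1809.56)(95.00) = 4311928.05 in³
X̄ = 4363814.92 / 40484.44 = 107.79 in
Ȳ = 4311928.05 / 40484.44 = 106.51 in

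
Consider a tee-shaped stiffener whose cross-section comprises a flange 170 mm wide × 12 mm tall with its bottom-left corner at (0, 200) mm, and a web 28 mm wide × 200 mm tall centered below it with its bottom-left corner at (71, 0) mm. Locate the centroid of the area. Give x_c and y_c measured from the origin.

Part | A | x̄ᵢ | ȳᵢ | A·x̄ᵢ | A·ȳᵢ
web | 5600.00 | 85.00 | 100.00 | 476000.00 | 560000.00
flange | 2040.00 | 85.00 | 206.00 | 173400.00 | 420240.00
Σ | 7640.00 |  |  | 649400.00 | 980240.00
x_c = 649400.00 / 7640.00 = 85.00 mm
y_c = 980240.00 / 7640.00 = 128.30 mm

x_c = 85.00 mm, y_c = 128.30 mm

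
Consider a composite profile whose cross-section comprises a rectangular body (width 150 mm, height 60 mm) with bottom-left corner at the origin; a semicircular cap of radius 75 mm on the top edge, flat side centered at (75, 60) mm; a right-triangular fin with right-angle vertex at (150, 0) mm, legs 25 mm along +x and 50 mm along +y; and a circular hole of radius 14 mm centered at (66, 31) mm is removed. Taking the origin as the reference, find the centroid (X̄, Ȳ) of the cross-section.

Part | A | x̄ᵢ | ȳᵢ | A·x̄ᵢ | A·ȳᵢ
rectangular body | 9000.00 | 75.00 | 30.00 | 675000.00 | 270000.00
semicircular top | 8835.73 | 75.00 | 91.83 | 662679.70 | 811393.76
triangular fin | 625.00 | 158.33 | 16.67 | 98958.33 | 10416.67
hole | -615.75 | 66.00 | 31.00 | -40639.64 | -19088.32
Σ | 17844.98 |  |  | 1395998.39 | 1072722.11
X̄ = 1395998.39 / 17844.98 = 78.23 mm
Ȳ = 1072722.11 / 17844.98 = 60.11 mm

X̄ = 78.23 mm, Ȳ = 60.11 mm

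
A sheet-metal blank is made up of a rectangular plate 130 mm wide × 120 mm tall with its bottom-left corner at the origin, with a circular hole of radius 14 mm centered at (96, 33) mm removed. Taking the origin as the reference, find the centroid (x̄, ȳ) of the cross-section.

plate: A = 130 × 120 = 15600.00, centroid at (65.00, 60.00).
hole: A = −π·14² = -615.75, centroid at (96.00, 33.00).
ΣA = 14984.25 mm², ΣAx̄ = 954887.79 mm³, ΣAȳ = 915680.18 mm³.
x̄ = 954887.79/14984.25 = 63.73 mm; ȳ = 915680.18/14984.25 = 61.11 mm.

x̄ = 63.73 mm, ȳ = 61.11 mm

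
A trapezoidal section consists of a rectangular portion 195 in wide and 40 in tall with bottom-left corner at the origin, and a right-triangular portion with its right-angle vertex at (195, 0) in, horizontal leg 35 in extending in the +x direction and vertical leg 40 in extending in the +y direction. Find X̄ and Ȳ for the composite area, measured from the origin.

Part | A | x̄ᵢ | ȳᵢ | A·x̄ᵢ | A·ȳᵢ
rectangular portion | 7800.00 | 97.50 | 20.00 | 760500.00 | 156000.00
triangular portion | 700.00 | 206.67 | 13.33 | 144666.67 | 9333.33
Σ | 8500.00 |  |  | 905166.67 | 165333.33
X̄ = 905166.67 / 8500.00 = 106.49 in
Ȳ = 165333.33 / 8500.00 = 19.45 in

X̄ = 106.49 in, Ȳ = 19.45 in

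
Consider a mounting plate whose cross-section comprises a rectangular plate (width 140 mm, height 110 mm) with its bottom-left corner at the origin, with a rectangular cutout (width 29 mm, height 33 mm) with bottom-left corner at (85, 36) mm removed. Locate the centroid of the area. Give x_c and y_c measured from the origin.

x_c = 68.05 mm, y_c = 55.17 mm

Part | A | x̄ᵢ | ȳᵢ | A·x̄ᵢ | A·ȳᵢ
plate | 15400.00 | 70.00 | 55.00 | 1078000.00 | 847000.00
hole | -957.00 | 99.50 | 52.50 | -95221.50 | -50242.50
Σ | 14443.00 |  |  | 982778.50 | 796757.50
x_c = 982778.50 / 14443.00 = 68.05 mm
y_c = 796757.50 / 14443.00 = 55.17 mm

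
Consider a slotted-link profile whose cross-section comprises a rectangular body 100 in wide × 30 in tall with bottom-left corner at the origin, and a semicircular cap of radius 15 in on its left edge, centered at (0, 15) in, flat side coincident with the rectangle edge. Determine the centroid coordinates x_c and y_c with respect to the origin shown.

x_c = 44.06 in, y_c = 15.00 in

rectangular body: A = 100 × 30 = 3000.00, centroid at (50.00, 15.00).
semicircular end: A = ½π·15² = 353.43, centroid at (-6.37, 15.00).
ΣA = 3353.43 in²
ΣAx_c = (3000.00)(50.00) + (353.43)(-6.37) = 147750.00 in³
ΣAy_c = (3000.00)(15.00) + (353.43)(15.00) = 50301.44 in³
x_c = 147750.00 / 3353.43 = 44.06 in
y_c = 50301.44 / 3353.43 = 15.00 in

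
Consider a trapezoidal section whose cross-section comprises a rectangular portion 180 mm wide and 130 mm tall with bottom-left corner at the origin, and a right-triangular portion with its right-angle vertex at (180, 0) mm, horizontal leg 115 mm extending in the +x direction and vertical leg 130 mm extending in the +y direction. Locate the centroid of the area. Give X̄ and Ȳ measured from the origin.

Part | A | x̄ᵢ | ȳᵢ | A·x̄ᵢ | A·ȳᵢ
rectangular portion | 23400.00 | 90.00 | 65.00 | 2106000.00 | 1521000.00
triangular portion | 7475.00 | 218.33 | 43.33 | 1632041.67 | 323916.67
Σ | 30875.00 |  |  | 3738041.67 | 1844916.67
X̄ = 3738041.67 / 30875.00 = 121.07 mm
Ȳ = 1844916.67 / 30875.00 = 59.75 mm

X̄ = 121.07 mm, Ȳ = 59.75 mm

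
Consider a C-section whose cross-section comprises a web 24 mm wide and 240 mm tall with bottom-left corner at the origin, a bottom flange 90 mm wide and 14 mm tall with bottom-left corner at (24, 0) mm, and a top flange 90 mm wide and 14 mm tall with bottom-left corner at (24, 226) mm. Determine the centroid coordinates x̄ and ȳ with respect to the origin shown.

x̄ = 29.35 mm, ȳ = 120.00 mm

web: A = 24 × 240 = 5760.00, centroid at (12.00, 120.00).
bottom flange: A = 90 × 14 = 1260.00, centroid at (69.00, 7.00).
top flange: A = 90 × 14 = 1260.00, centroid at (69.00, 233.00).
ΣA = 8280.00 mm²
ΣAx̄ = (5760.00)(12.00) + (1260.00)(69.00) + (1260.00)(69.00) = 243000.00 mm³
ΣAȳ = (5760.00)(120.00) + (1260.00)(7.00) + (1260.00)(233.00) = 993600.00 mm³
x̄ = 243000.00 / 8280.00 = 29.35 mm
ȳ = 993600.00 / 8280.00 = 120.00 mm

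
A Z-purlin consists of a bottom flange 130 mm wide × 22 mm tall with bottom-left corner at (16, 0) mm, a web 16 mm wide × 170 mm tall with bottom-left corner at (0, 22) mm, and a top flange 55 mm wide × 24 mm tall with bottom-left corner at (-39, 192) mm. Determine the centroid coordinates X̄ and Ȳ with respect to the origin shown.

X̄ = 34.53 mm, Ȳ = 85.77 mm

bottom flange: A = 130 × 22 = 2860.00, centroid at (81.00, 11.00).
web: A = 16 × 170 = 2720.00, centroid at (8.00, 107.00).
top flange: A = 55 × 24 = 1320.00, centroid at (-11.50, 204.00).
ΣA = 6900.00 mm²
ΣAX̄ = (2860.00)(81.00) + (2720.00)(8.00) + (1320.00)(-11.50) = 238240.00 mm³
ΣAȲ = (2860.00)(11.00) + (2720.00)(107.00) + (1320.00)(204.00) = 591780.00 mm³
X̄ = 238240.00 / 6900.00 = 34.53 mm
Ȳ = 591780.00 / 6900.00 = 85.77 mm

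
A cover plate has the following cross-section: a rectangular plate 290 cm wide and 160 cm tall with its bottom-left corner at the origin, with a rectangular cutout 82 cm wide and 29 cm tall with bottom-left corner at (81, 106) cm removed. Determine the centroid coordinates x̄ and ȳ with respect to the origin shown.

x̄ = 146.24 cm, ȳ = 77.81 cm

plate: A = 290 × 160 = 46400.00, centroid at (145.00, 80.00).
hole: A = −(82 × 29) = -2378.00, centroid at (122.00, 120.50).
ΣA = 44022.00 cm², ΣAx̄ = 6437884.00 cm³, ΣAȳ = 3425451.00 cm³.
x̄ = 6437884.00/44022.00 = 146.24 cm; ȳ = 3425451.00/44022.00 = 77.81 cm.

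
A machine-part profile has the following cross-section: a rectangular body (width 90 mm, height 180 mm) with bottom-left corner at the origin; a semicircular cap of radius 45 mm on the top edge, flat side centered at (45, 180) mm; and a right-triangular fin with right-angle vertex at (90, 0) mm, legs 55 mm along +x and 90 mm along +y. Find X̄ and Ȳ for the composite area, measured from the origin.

X̄ = 52.17 mm, Ȳ = 99.08 mm

rectangular body: A = 90 × 180 = 16200.00, centroid at (45.00, 90.00).
semicircular top: A = ½π·45² = 3180.86, centroid at (45.00, 199.10).
triangular fin: A = ½·55·90 = 2475.00, centroid at (108.33, 30.00).
ΣA = 21855.86 mm², ΣAX̄ = 1140263.82 mm³, ΣAȲ = 2165555.26 mm³.
X̄ = 1140263.82/21855.86 = 52.17 mm; Ȳ = 2165555.26/21855.86 = 99.08 mm.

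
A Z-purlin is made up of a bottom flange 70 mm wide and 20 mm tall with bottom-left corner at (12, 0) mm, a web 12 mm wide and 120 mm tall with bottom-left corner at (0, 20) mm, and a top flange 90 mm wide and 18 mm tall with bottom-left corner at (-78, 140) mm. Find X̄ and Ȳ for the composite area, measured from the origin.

bottom flange: A = 70 × 20 = 1400.00, centroid at (47.00, 10.00).
web: A = 12 × 120 = 1440.00, centroid at (6.00, 80.00).
top flange: A = 90 × 18 = 1620.00, centroid at (-33.00, 149.00).
ΣA = 4460.00 mm², ΣAX̄ = 20980.00 mm³, ΣAȲ = 370580.00 mm³.
X̄ = 20980.00/4460.00 = 4.70 mm; Ȳ = 370580.00/4460.00 = 83.09 mm.

X̄ = 4.70 mm, Ȳ = 83.09 mm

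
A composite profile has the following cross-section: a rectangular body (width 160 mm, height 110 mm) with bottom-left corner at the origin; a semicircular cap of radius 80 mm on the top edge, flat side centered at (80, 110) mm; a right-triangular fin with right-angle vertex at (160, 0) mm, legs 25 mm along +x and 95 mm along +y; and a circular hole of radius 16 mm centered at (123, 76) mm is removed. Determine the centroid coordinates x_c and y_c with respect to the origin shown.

rectangular body: A = 160 × 110 = 17600.00, centroid at (80.00, 55.00).
semicircular top: A = ½π·80² = 10053.10, centroid at (80.00, 143.95).
triangular fin: A = ½·25·95 = 1187.50, centroid at (168.33, 31.67).
hole: A = −π·16² = -804.25, centroid at (123.00, 76.00).
ΣA = 28036.35 mm², ΣAx_c = 2313221.08 mm³, ΣAy_c = 2391655.29 mm³.
x_c = 2313221.08/28036.35 = 82.51 mm; y_c = 2391655.29/28036.35 = 85.31 mm.

x_c = 82.51 mm, y_c = 85.31 mm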